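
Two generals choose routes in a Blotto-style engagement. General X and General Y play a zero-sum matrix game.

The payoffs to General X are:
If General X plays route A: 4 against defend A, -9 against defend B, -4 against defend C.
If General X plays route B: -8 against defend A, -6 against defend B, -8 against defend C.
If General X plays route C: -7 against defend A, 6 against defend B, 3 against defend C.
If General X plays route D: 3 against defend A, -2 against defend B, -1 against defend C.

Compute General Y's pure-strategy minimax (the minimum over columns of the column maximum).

3

The worst case (largest entry) in each column is defend A: 4, defend B: 6, defend C: 3.
The best (smallest) of these is 3.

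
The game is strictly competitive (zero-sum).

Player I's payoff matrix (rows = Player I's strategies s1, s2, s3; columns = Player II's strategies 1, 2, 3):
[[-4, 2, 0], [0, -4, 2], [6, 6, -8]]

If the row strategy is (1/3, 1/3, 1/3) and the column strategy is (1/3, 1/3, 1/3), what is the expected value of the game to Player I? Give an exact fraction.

Against (1/3, 1/3, 1/3), each row's expected payoff is s1: -2/3; s2: -2/3; s3: 4/3.
Taking the (1/3, 1/3, 1/3)-weighted average: (1/3)·(-2/3) + (1/3)·(-2/3) + (1/3)·(4/3) = 0.

0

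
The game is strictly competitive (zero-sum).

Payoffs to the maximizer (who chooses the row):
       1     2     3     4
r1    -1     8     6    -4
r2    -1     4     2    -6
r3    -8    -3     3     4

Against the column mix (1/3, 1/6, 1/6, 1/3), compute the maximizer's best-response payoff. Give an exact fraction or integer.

r1: (-1)·(1/3) + (8)·(1/6) + (6)·(1/6) + (-4)·(1/3) = 2/3.
r2: (-1)·(1/3) + (4)·(1/6) + (2)·(1/6) + (-6)·(1/3) = -4/3.
r3: (-8)·(1/3) + (-3)·(1/6) + (3)·(1/6) + (4)·(1/3) = -4/3.
The best pure response is r1 with expected payoff 2/3.

2/3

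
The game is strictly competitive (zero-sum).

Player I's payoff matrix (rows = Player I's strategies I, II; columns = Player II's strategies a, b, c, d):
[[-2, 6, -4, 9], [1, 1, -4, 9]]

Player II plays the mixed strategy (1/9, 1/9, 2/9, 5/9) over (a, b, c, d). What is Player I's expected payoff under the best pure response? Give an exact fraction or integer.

41/9

I: (-2)·(1/9) + (6)·(1/9) + (-4)·(2/9) + (9)·(5/9) = 41/9.
II: (1)·(1/9) + (1)·(1/9) + (-4)·(2/9) + (9)·(5/9) = 13/3.
The best pure response is I with expected payoff 41/9.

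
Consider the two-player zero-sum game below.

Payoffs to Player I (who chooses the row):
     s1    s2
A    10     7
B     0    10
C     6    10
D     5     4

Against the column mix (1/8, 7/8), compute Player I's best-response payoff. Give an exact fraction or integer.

A: (10)·(1/8) + (7)·(7/8) = 59/8.
B: (0)·(1/8) + (10)·(7/8) = 35/4.
C: (6)·(1/8) + (10)·(7/8) = 19/2.
D: (5)·(1/8) + (4)·(7/8) = 33/8.
The best pure response is C with expected payoff 19/2.

19/2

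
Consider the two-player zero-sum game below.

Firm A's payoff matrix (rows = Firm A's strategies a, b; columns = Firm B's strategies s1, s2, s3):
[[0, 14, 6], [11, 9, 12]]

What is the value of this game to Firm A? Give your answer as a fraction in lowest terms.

Column s3 is strictly dominated by s1 for Firm B (it gives Firm A more in every row).
The remaining 2×2 game on (a, b) × (s1, s2) has no saddle point. Let Firm A play a with probability p; indifference gives 11(1−p) = 14p + 9(1−p), so p = 1/8.
Similarly Firm B's optimal q on s1 is 5/16, and the value is 0·(5/16) + (14)·(11/16) = 77/8.

77/8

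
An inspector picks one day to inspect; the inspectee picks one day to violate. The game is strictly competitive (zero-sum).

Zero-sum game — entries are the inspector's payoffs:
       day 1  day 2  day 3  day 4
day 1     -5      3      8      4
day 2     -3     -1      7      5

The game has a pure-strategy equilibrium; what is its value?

Row minima: -5, -3 → the inspector's maximin is -3.
Column maxima: -3, 3, 8, 5 → the inspectee's minimax is -3.
They coincide at (day 2, day 1), so the value is -3.

-3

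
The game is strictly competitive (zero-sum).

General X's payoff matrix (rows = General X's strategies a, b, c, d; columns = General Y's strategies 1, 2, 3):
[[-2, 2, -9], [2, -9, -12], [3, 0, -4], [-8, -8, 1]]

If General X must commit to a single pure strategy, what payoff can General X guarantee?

-4

The worst-case payoff for each row is a: -9, b: -12, c: -4, d: -8.
The best of these is -4.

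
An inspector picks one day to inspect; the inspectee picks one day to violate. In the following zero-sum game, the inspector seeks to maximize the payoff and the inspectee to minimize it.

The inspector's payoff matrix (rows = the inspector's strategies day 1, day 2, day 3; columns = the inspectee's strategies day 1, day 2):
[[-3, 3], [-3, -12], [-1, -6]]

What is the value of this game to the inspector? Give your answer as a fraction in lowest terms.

Row day 2 is strictly dominated by row day 3, so the inspector never plays it.
The remaining 2×2 game on (day 1, day 3) × (day 1, day 2) has no saddle point. Let the inspector play day 1 with probability p; indifference gives −3p − (1−p) = 3p − 6(1−p), so p = 5/11.
Similarly the inspectee's optimal q on day 1 is 9/11, and the value is -3·(9/11) + (3)·(2/11) = -21/11.

-21/11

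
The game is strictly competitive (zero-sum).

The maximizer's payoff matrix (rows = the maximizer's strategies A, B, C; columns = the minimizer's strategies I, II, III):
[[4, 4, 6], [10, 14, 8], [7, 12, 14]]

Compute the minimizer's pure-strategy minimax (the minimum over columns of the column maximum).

The worst case (largest entry) in each column is I: 10, II: 14, III: 14.
The best (smallest) of these is 10.

10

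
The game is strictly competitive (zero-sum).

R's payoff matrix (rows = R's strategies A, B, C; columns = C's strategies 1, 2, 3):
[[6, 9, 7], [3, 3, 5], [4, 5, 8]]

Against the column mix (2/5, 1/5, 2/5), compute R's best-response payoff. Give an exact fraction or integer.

7

A: (6)·(2/5) + (9)·(1/5) + (7)·(2/5) = 7.
B: (3)·(2/5) + (3)·(1/5) + (5)·(2/5) = 19/5.
C: (4)·(2/5) + (5)·(1/5) + (8)·(2/5) = 29/5.
The best pure response is A with expected payoff 7.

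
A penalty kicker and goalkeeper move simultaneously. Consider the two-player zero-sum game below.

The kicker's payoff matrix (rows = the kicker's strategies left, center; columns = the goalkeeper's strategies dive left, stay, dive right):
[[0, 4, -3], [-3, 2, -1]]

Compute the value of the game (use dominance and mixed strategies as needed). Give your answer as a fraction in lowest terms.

-9/5

Column stay is strictly dominated by dive left for the goalkeeper (it gives the kicker more in every row).
The remaining 2×2 game on (left, center) × (dive left, dive right) has no saddle point. Let the kicker play left with probability p; indifference gives −3(1−p) = −3p − (1−p), so p = 2/5.
Similarly the goalkeeper's optimal q on dive left is 2/5, and the value is 0·(2/5) + (-3)·(3/5) = -9/5.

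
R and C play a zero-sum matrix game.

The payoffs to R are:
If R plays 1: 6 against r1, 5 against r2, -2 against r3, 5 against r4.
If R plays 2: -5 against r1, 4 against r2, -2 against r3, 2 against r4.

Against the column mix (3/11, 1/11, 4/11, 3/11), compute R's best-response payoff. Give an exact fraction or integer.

30/11

1: (6)·(3/11) + (5)·(1/11) + (-2)·(4/11) + (5)·(3/11) = 30/11.
2: (-5)·(3/11) + (4)·(1/11) + (-2)·(4/11) + (2)·(3/11) = -13/11.
The best pure response is 1 with expected payoff 30/11.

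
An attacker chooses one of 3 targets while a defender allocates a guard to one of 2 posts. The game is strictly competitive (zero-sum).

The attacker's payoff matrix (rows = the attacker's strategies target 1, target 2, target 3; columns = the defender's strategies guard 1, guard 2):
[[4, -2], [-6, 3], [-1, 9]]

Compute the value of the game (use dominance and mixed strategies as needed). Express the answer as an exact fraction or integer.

17/8

Row target 2 is strictly dominated by row target 3, so the attacker never plays it.
The remaining 2×2 game on (target 1, target 3) × (guard 1, guard 2) has no saddle point. Let the attacker play target 1 with probability p; indifference gives 4p − (1−p) = −2p + 9(1−p), so p = 5/8.
Similarly the defender's optimal q on guard 1 is 11/16, and the value is 4·(11/16) + (-2)·(5/16) = 17/8.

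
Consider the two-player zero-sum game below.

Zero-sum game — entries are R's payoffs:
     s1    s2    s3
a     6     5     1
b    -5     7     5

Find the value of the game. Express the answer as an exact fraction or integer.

Column s2 is strictly dominated by s3 for C (it gives R more in every row).
The remaining 2×2 game on (a, b) × (s1, s3) has no saddle point. Let R play a with probability p; indifference gives 6p − 5(1−p) = p + 5(1−p), so p = 2/3.
Similarly C's optimal q on s1 is 4/15, and the value is 6·(4/15) + (1)·(11/15) = 7/3.

7/3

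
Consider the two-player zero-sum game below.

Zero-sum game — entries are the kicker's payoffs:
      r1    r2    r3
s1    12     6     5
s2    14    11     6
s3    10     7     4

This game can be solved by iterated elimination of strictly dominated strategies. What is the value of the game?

Row s3 is strictly dominated by row s2 (14>10, 11>7, 6>4); eliminate s3.
Row s1 is strictly dominated by row s2 (14>12, 11>6, 6>5); eliminate s1.
Column r1 is strictly dominated by r2 for the goalkeeper (11<14); eliminate r1.
Column r2 is strictly dominated by r3 for the goalkeeper (6<11); eliminate r2.
Only (s2, r3) remains, with payoff 6.

6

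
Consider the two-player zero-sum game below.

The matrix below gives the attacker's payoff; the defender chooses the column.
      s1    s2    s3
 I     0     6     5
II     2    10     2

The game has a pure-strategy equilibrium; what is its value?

2

Row minima: 0, 2 → the attacker's maximin is 2.
Column maxima: 2, 10, 5 → the defender's minimax is 2.
They coincide at (II, s1), so the value is 2.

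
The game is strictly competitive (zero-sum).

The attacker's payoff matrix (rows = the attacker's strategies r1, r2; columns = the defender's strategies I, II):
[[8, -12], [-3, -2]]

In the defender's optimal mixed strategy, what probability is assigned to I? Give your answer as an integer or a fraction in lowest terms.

10/21

Row minima are -12 and -3, so the attacker's maximin is -3; column maxima are 8 and -2, so the defender's minimax is -2. These differ, so the equilibrium is in mixed strategies.
Let the defender play I with probability q. The attacker is indifferent when 8q − 12(1−q) = −3q − 2(1−q), giving q = 10/21.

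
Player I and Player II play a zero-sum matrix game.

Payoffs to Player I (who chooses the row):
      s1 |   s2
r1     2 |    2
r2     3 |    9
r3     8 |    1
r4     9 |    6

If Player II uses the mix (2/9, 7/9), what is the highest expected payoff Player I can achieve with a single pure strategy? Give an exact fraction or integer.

r1: (2)·(2/9) + (2)·(7/9) = 2.
r2: (3)·(2/9) + (9)·(7/9) = 23/3.
r3: (8)·(2/9) + (1)·(7/9) = 23/9.
r4: (9)·(2/9) + (6)·(7/9) = 20/3.
The best pure response is r2 with expected payoff 23/3.

23/3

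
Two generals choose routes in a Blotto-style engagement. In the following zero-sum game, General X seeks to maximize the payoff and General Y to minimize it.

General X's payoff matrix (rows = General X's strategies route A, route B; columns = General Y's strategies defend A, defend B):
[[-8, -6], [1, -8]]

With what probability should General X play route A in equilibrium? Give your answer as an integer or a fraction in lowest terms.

Row minima are -8 and -8, so General X's maximin is -8; column maxima are 1 and -6, so General Y's minimax is -6. These differ, so the equilibrium is in mixed strategies.
Let General X play route A with probability p. General Y is indifferent when −8p + (1−p) = −6p − 8(1−p), giving p = 9/11.

9/11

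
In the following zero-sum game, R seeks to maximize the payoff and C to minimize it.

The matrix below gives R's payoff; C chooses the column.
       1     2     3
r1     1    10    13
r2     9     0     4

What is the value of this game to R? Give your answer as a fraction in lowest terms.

Column 3 is strictly dominated by 2 for C (it gives R more in every row).
The remaining 2×2 game on (r1, r2) × (1, 2) has no saddle point. Let R play r1 with probability p; indifference gives p + 9(1−p) = 10p, so p = 1/2.
Similarly C's optimal q on 1 is 5/9, and the value is 1·(5/9) + (10)·(4/9) = 5.

5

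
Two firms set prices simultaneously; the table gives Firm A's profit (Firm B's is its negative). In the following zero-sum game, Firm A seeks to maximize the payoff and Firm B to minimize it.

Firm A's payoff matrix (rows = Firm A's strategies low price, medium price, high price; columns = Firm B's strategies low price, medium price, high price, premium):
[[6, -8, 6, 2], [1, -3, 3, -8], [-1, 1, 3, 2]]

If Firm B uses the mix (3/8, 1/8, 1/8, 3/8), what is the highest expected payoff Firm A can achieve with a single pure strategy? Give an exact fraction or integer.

11/4

low price: (6)·(3/8) + (-8)·(1/8) + (6)·(1/8) + (2)·(3/8) = 11/4.
medium price: (1)·(3/8) + (-3)·(1/8) + (3)·(1/8) + (-8)·(3/8) = -21/8.
high price: (-1)·(3/8) + (1)·(1/8) + (3)·(1/8) + (2)·(3/8) = 7/8.
The best pure response is low price with expected payoff 11/4.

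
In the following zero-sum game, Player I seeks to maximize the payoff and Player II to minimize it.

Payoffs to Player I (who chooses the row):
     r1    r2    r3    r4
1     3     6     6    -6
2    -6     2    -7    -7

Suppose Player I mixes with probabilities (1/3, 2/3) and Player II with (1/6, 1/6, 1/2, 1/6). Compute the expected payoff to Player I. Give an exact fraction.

Against (1/6, 1/6, 1/2, 1/6), each row's expected payoff is 1: 7/2; 2: -16/3.
Taking the (1/3, 2/3)-weighted average: (1/3)·(7/2) + (2/3)·(-16/3) = -43/18.

-43/18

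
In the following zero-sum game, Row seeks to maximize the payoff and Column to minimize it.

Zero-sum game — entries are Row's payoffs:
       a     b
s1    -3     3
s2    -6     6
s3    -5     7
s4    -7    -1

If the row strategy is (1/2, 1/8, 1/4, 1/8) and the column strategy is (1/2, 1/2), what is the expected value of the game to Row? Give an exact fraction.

-1/4

Against (1/2, 1/2), each row's expected payoff is s1: 0; s2: 0; s3: 1; s4: -4.
Taking the (1/2, 1/8, 1/4, 1/8)-weighted average: (1/2)·(0) + (1/8)·(0) + (1/4)·(1) + (1/8)·(-4) = -1/4.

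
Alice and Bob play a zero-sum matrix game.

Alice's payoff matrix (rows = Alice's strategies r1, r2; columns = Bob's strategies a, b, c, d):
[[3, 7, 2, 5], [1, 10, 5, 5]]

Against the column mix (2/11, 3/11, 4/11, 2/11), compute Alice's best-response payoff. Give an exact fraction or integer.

62/11

r1: (3)·(2/11) + (7)·(3/11) + (2)·(4/11) + (5)·(2/11) = 45/11.
r2: (1)·(2/11) + (10)·(3/11) + (5)·(4/11) + (5)·(2/11) = 62/11.
The best pure response is r2 with expected payoff 62/11.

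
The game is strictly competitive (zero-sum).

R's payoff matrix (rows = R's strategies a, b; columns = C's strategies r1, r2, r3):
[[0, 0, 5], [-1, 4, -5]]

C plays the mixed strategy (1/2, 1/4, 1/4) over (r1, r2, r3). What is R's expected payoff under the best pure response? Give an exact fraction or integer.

a: (0)·(1/2) + (0)·(1/4) + (5)·(1/4) = 5/4.
b: (-1)·(1/2) + (4)·(1/4) + (-5)·(1/4) = -3/4.
The best pure response is a with expected payoff 5/4.

5/4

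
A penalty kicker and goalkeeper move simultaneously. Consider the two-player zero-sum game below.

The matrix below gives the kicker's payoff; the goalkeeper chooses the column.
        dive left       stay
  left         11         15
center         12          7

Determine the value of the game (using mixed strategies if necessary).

103/9

Row minima are 11 and 7, so the kicker's maximin is 11; column maxima are 12 and 15, so the goalkeeper's minimax is 12. These differ, so the equilibrium is in mixed strategies.
Let the kicker play left with probability p. The goalkeeper is indifferent when 11p + 12(1−p) = 15p + 7(1−p), giving p = 5/9.
Let the goalkeeper play dive left with probability q. The kicker is indifferent when 11q + 15(1−q) = 12q + 7(1−q), giving q = 8/9.
The value is 11·(8/9) + (15)·(1/9) = 103/9.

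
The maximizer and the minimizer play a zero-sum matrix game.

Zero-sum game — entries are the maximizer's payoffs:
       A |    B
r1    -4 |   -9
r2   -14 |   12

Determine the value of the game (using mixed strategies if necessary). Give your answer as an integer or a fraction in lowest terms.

-174/31

Row minima are -9 and -14, so the maximizer's maximin is -9; column maxima are -4 and 12, so the minimizer's minimax is -4. These differ, so the equilibrium is in mixed strategies.
Let the maximizer play r1 with probability p. The minimizer is indifferent when −4p − 14(1−p) = −9p + 12(1−p), giving p = 26/31.
Let the minimizer play A with probability q. The maximizer is indifferent when −4q − 9(1−q) = −14q + 12(1−q), giving q = 21/31.
The value is -4·(21/31) + (-9)·(10/31) = -174/31.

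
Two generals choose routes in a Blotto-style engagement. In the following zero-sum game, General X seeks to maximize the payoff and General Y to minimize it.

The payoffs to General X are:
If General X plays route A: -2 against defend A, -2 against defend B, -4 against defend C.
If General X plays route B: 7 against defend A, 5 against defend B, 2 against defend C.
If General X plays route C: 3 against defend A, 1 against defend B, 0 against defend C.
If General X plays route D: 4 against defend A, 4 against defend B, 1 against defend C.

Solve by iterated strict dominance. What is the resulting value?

Column defend A is strictly dominated by defend C for General Y (-4<-2, 2<7, 0<3, 1<4); eliminate defend A.
Column defend B is strictly dominated by defend C for General Y (-4<-2, 2<5, 0<1, 1<4); eliminate defend B.
Row route A is strictly dominated by row route B (2>-4); eliminate route A.
Row route C is strictly dominated by row route B (2>0); eliminate route C.
Row route D is strictly dominated by row route B (2>1); eliminate route D.
Only (route B, defend C) remains, with payoff 2.

2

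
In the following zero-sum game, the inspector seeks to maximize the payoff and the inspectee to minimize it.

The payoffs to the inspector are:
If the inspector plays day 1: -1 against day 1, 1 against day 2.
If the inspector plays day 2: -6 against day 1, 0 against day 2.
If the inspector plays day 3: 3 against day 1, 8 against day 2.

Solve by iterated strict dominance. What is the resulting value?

Column day 2 is strictly dominated by day 1 for the inspectee (-1<1, -6<0, 3<8); eliminate day 2.
Row day 2 is strictly dominated by row day 1 (-1>-6); eliminate day 2.
Row day 1 is strictly dominated by row day 3 (3>-1); eliminate day 1.
Only (day 3, day 1) remains, with payoff 3.

3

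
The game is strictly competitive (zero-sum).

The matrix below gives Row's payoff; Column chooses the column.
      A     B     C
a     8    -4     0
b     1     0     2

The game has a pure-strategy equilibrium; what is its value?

0

Row minima: -4, 0 → Row's maximin is 0.
Column maxima: 8, 0, 2 → Column's minimax is 0.
They coincide at (b, B), so the value is 0.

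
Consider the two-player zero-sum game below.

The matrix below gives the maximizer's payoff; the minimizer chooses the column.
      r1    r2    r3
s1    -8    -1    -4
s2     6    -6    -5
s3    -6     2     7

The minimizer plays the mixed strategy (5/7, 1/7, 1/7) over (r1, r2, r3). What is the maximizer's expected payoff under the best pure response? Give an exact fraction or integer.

19/7

s1: (-8)·(5/7) + (-1)·(1/7) + (-4)·(1/7) = -45/7.
s2: (6)·(5/7) + (-6)·(1/7) + (-5)·(1/7) = 19/7.
s3: (-6)·(5/7) + (2)·(1/7) + (7)·(1/7) = -3.
The best pure response is s2 with expected payoff 19/7.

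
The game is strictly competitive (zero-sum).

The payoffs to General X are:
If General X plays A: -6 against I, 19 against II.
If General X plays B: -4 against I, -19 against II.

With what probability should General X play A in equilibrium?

3/8

Row minima are -6 and -19, so General X's maximin is -6; column maxima are -4 and 19, so General Y's minimax is -4. These differ, so the equilibrium is in mixed strategies.
Let General X play A with probability p. General Y is indifferent when −6p − 4(1−p) = 19p − 19(1−p), giving p = 3/8.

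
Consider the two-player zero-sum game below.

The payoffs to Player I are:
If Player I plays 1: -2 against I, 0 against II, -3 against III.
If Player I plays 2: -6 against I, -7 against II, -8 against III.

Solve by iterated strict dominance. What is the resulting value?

Row 2 is strictly dominated by row 1 (-2>-6, 0>-7, -3>-8); eliminate 2.
Column II is strictly dominated by I for Player II (-2<0); eliminate II.
Column I is strictly dominated by III for Player II (-3<-2); eliminate I.
Only (1, III) remains, with payoff -3.

-3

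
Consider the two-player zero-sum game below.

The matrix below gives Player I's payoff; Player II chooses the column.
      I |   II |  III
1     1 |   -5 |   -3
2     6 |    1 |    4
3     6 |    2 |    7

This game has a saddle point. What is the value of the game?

2

Row minima: -5, 1, 2 → Player I's maximin is 2.
Column maxima: 6, 2, 7 → Player II's minimax is 2.
They coincide at (3, II), so the value is 2.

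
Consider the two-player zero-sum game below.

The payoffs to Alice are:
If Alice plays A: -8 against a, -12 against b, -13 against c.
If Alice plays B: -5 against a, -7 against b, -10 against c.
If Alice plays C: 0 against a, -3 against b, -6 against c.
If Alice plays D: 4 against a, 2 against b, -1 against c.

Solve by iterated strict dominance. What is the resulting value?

-1

Column b is strictly dominated by c for Bob (-13<-12, -10<-7, -6<-3, -1<2); eliminate b.
Row B is strictly dominated by row C (0>-5, -6>-10); eliminate B.
Column a is strictly dominated by c for Bob (-13<-8, -6<0, -1<4); eliminate a.
Row A is strictly dominated by row C (-6>-13); eliminate A.
Row C is strictly dominated by row D (-1>-6); eliminate C.
Only (D, c) remains, with payoff -1.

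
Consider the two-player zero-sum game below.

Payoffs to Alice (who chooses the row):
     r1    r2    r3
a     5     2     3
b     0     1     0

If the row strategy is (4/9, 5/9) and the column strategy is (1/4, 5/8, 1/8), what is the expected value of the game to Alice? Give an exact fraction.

Against (1/4, 5/8, 1/8), each row's expected payoff is a: 23/8; b: 5/8.
Taking the (4/9, 5/9)-weighted average: (4/9)·(23/8) + (5/9)·(5/8) = 13/8.

13/8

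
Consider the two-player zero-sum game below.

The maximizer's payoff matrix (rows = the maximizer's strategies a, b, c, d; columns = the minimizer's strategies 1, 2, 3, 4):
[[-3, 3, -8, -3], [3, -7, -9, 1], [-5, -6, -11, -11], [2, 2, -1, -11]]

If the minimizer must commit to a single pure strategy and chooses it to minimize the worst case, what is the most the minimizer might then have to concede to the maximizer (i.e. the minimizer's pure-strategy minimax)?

The worst case (largest entry) in each column is 1: 3, 2: 3, 3: -1, 4: 1.
The best (smallest) of these is -1.

-1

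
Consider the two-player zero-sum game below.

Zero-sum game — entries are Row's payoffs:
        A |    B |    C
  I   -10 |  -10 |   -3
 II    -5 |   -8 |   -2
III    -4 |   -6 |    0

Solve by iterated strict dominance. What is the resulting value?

Row I is strictly dominated by row II (-5>-10, -8>-10, -2>-3); eliminate I.
Row II is strictly dominated by row III (-4>-5, -6>-8, 0>-2); eliminate II.
Column C is strictly dominated by A for Column (-4<0); eliminate C.
Column A is strictly dominated by B for Column (-6<-4); eliminate A.
Only (III, B) remains, with payoff -6.

-6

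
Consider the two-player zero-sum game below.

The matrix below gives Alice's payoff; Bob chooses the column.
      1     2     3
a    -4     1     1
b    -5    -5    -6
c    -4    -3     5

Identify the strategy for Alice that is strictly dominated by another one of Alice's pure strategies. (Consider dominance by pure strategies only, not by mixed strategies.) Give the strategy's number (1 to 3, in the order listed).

Compare b with a: -4 > -5, 1 > -5, 1 > -6.
So a strictly dominates b for Alice; b is strictly dominated.

2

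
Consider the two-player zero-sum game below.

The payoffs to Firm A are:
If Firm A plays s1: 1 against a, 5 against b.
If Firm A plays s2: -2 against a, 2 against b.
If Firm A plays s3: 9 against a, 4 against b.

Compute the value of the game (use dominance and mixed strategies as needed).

Row s2 is strictly dominated by row s1, so Firm A never plays it.
The remaining 2×2 game on (s1, s3) × (a, b) has no saddle point. Let Firm A play s1 with probability p; indifference gives p + 9(1−p) = 5p + 4(1−p), so p = 5/9.
Similarly Firm B's optimal q on a is 1/9, and the value is 1·(1/9) + (5)·(8/9) = 41/9.

41/9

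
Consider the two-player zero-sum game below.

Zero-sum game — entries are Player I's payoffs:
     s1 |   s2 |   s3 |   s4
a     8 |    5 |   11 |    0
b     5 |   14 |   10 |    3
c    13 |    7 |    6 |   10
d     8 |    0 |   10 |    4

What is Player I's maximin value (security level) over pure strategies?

The worst-case payoff for each row is a: 0, b: 3, c: 6, d: 0.
The best of these is 6.

6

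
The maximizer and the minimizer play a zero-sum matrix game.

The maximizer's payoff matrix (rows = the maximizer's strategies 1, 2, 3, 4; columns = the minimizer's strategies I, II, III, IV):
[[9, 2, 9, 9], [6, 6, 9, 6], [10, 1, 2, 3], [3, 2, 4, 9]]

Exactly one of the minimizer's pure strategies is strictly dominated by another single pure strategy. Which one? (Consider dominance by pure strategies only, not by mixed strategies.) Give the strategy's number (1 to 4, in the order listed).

3

The minimizer prefers columns that give the maximizer less. Compare III with II: 2 < 9, 6 < 9, 1 < 2, 2 < 4.
So II strictly dominates III for the minimizer; III is strictly dominated.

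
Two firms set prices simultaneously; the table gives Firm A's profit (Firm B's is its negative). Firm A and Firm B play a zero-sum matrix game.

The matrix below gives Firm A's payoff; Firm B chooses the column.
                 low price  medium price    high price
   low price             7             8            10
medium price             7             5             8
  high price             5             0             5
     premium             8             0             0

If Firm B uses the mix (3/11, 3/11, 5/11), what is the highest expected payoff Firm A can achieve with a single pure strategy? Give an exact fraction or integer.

95/11

low price: (7)·(3/11) + (8)·(3/11) + (10)·(5/11) = 95/11.
medium price: (7)·(3/11) + (5)·(3/11) + (8)·(5/11) = 76/11.
high price: (5)·(3/11) + (0)·(3/11) + (5)·(5/11) = 40/11.
premium: (8)·(3/11) + (0)·(3/11) + (0)·(5/11) = 24/11.
The best pure response is low price with expected payoff 95/11.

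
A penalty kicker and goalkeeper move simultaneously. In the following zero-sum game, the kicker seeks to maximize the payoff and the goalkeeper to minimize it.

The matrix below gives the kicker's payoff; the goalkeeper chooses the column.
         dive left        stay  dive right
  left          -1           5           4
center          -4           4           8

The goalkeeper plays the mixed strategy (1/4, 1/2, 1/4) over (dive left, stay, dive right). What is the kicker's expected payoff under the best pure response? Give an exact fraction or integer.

left: (-1)·(1/4) + (5)·(1/2) + (4)·(1/4) = 13/4.
center: (-4)·(1/4) + (4)·(1/2) + (8)·(1/4) = 3.
The best pure response is left with expected payoff 13/4.

13/4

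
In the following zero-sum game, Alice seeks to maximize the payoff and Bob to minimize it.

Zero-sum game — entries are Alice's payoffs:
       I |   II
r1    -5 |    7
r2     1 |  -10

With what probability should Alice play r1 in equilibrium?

Row minima are -5 and -10, so Alice's maximin is -5; column maxima are 1 and 7, so Bob's minimax is 1. These differ, so the equilibrium is in mixed strategies.
Let Alice play r1 with probability p. Bob is indifferent when −5p + (1−p) = 7p − 10(1−p), giving p = 11/23.

11/23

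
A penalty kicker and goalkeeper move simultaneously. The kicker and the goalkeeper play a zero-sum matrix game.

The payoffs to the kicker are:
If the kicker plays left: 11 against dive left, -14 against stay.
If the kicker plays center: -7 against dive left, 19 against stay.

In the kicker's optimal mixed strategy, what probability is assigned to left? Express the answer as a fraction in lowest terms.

26/51

Row minima are -14 and -7, so the kicker's maximin is -7; column maxima are 11 and 19, so the goalkeeper's minimax is 11. These differ, so the equilibrium is in mixed strategies.
Let the kicker play left with probability p. The goalkeeper is indifferent when 11p − 7(1−p) = −14p + 19(1−p), giving p = 26/51.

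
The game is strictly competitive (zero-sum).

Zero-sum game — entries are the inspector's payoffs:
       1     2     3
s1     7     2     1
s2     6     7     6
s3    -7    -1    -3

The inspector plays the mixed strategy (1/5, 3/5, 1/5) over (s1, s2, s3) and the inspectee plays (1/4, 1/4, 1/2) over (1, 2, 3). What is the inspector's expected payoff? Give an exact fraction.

18/5

Against (1/4, 1/4, 1/2), each row's expected payoff is s1: 11/4; s2: 25/4; s3: -7/2.
Taking the (1/5, 3/5, 1/5)-weighted average: (1/5)·(11/4) + (3/5)·(25/4) + (1/5)·(-7/2) = 18/5.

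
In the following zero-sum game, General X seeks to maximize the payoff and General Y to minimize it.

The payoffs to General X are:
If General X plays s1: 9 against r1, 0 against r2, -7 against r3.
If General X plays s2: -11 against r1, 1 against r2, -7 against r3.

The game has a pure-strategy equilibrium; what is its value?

-7

Row minima: -7, -11 → General X's maximin is -7.
Column maxima: 9, 1, -7 → General Y's minimax is -7.
They coincide at (s1, r3), so the value is -7.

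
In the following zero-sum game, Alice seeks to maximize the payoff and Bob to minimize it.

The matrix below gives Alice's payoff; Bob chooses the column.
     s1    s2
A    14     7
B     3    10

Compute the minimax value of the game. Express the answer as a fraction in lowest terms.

Row minima are 7 and 3, so Alice's maximin is 7; column maxima are 14 and 10, so Bob's minimax is 10. These differ, so the equilibrium is in mixed strategies.
Let Alice play A with probability p. Bob is indifferent when 14p + 3(1−p) = 7p + 10(1−p), giving p = 1/2.
Let Bob play s1 with probability q. Alice is indifferent when 14q + 7(1−q) = 3q + 10(1−q), giving q = 3/14.
The value is 14·(3/14) + (7)·(11/14) = 17/2.

17/2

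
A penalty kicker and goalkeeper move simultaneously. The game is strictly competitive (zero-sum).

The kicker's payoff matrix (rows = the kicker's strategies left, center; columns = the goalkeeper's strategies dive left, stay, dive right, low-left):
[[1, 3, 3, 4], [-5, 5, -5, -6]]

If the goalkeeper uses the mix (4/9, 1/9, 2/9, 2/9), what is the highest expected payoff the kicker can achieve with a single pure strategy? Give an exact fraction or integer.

7/3

left: (1)·(4/9) + (3)·(1/9) + (3)·(2/9) + (4)·(2/9) = 7/3.
center: (-5)·(4/9) + (5)·(1/9) + (-5)·(2/9) + (-6)·(2/9) = -37/9.
The best pure response is left with expected payoff 7/3.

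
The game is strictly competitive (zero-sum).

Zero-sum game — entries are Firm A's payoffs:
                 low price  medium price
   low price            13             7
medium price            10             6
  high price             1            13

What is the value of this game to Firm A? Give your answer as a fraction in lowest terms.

9

Row medium price is strictly dominated by row low price, so Firm A never plays it.
The remaining 2×2 game on (low price, high price) × (low price, medium price) has no saddle point. Let Firm A play low price with probability p; indifference gives 13p + (1−p) = 7p + 13(1−p), so p = 2/3.
Similarly Firm B's optimal q on low price is 1/3, and the value is 13·(1/3) + (7)·(2/3) = 9.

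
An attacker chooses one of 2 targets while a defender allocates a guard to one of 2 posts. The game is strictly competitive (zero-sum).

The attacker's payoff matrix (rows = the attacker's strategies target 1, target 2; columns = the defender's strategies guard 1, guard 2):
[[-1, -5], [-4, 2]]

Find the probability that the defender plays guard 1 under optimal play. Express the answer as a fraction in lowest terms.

7/10

Row minima are -5 and -4, so the attacker's maximin is -4; column maxima are -1 and 2, so the defender's minimax is -1. These differ, so the equilibrium is in mixed strategies.
Let the defender play guard 1 with probability q. The attacker is indifferent when −q − 5(1−q) = −4q + 2(1−q), giving q = 7/10.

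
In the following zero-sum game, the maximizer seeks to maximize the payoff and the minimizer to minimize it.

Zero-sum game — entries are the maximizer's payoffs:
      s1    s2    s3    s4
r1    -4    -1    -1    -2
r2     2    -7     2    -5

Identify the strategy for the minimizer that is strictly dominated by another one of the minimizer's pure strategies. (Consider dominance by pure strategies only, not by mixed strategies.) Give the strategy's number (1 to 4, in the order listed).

The minimizer prefers columns that give the maximizer less. Compare s3 with s4: -2 < -1, -5 < 2.
So s4 strictly dominates s3 for the minimizer; s3 is strictly dominated.

3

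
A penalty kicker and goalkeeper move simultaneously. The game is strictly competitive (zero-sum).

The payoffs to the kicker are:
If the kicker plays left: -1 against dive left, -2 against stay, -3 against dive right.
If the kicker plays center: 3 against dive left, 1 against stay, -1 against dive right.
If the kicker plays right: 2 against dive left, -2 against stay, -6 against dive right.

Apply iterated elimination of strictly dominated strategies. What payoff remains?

-1

Column stay is strictly dominated by dive right for the goalkeeper (-3<-2, -1<1, -6<-2); eliminate stay.
Column dive left is strictly dominated by dive right for the goalkeeper (-3<-1, -1<3, -6<2); eliminate dive left.
Row left is strictly dominated by row center (-1>-3); eliminate left.
Row right is strictly dominated by row center (-1>-6); eliminate right.
Only (center, dive right) remains, with payoff -1.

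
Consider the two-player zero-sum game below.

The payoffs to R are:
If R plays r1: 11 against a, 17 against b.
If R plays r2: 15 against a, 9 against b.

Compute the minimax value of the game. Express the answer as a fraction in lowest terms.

13

Row minima are 11 and 9, so R's maximin is 11; column maxima are 15 and 17, so C's minimax is 15. These differ, so the equilibrium is in mixed strategies.
Let R play r1 with probability p. C is indifferent when 11p + 15(1−p) = 17p + 9(1−p), giving p = 1/2.
Let C play a with probability q. R is indifferent when 11q + 17(1−q) = 15q + 9(1−q), giving q = 2/3.
The value is 11·(2/3) + (17)·(1/3) = 13.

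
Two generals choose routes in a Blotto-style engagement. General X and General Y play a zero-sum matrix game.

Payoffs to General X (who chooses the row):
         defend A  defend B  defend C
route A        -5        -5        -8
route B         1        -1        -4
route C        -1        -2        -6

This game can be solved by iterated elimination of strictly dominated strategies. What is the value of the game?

Row route A is strictly dominated by row route B (1>-5, -1>-5, -4>-8); eliminate route A.
Column defend B is strictly dominated by defend C for General Y (-4<-1, -6<-2); eliminate defend B.
Row route C is strictly dominated by row route B (1>-1, -4>-6); eliminate route C.
Column defend A is strictly dominated by defend C for General Y (-4<1); eliminate defend A.
Only (route B, defend C) remains, with payoff -4.

-4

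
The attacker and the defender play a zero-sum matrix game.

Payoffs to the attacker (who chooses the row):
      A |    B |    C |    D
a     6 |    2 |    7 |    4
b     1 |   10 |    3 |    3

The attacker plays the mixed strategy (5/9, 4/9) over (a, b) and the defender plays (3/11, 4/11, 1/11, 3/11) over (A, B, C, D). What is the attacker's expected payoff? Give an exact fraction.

445/99

Against (3/11, 4/11, 1/11, 3/11), each row's expected payoff is a: 45/11; b: 5.
Taking the (5/9, 4/9)-weighted average: (5/9)·(45/11) + (4/9)·(5) = 445/99.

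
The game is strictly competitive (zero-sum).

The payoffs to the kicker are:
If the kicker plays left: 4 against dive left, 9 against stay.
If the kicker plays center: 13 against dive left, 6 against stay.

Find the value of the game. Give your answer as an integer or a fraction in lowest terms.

Row minima are 4 and 6, so the kicker's maximin is 6; column maxima are 13 and 9, so the goalkeeper's minimax is 9. These differ, so the equilibrium is in mixed strategies.
Let the kicker play left with probability p. The goalkeeper is indifferent when 4p + 13(1−p) = 9p + 6(1−p), giving p = 7/12.
Let the goalkeeper play dive left with probability q. The kicker is indifferent when 4q + 9(1−q) = 13q + 6(1−q), giving q = 1/4.
The value is 4·(1/4) + (9)·(3/4) = 31/4.

31/4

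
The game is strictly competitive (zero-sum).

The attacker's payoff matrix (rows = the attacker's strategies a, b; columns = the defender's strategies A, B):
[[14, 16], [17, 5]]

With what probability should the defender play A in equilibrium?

11/14

Row minima are 14 and 5, so the attacker's maximin is 14; column maxima are 17 and 16, so the defender's minimax is 16. These differ, so the equilibrium is in mixed strategies.
Let the defender play A with probability q. The attacker is indifferent when 14q + 16(1−q) = 17q + 5(1−q), giving q = 11/14.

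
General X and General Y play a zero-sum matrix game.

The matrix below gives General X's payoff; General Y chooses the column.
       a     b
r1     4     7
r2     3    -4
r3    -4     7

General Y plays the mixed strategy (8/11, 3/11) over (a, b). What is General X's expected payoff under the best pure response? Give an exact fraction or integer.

53/11

r1: (4)·(8/11) + (7)·(3/11) = 53/11.
r2: (3)·(8/11) + (-4)·(3/11) = 12/11.
r3: (-4)·(8/11) + (7)·(3/11) = -1.
The best pure response is r1 with expected payoff 53/11.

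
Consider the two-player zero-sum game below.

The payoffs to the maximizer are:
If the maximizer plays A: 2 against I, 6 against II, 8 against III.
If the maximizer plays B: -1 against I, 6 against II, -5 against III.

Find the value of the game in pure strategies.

Row minima: 2, -5 → the maximizer's maximin is 2.
Column maxima: 2, 6, 8 → the minimizer's minimax is 2.
They coincide at (A, I), so the value is 2.

2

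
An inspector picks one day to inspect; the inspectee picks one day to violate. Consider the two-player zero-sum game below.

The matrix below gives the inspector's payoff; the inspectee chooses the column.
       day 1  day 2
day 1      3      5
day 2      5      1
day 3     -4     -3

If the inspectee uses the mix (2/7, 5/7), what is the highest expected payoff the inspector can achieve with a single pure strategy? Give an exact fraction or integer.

day 1: (3)·(2/7) + (5)·(5/7) = 31/7.
day 2: (5)·(2/7) + (1)·(5/7) = 15/7.
day 3: (-4)·(2/7) + (-3)·(5/7) = -23/7.
The best pure response is day 1 with expected payoff 31/7.

31/7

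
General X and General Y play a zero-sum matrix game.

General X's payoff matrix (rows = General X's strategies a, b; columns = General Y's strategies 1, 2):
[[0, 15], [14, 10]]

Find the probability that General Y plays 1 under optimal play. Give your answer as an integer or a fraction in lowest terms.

Row minima are 0 and 10, so General X's maximin is 10; column maxima are 14 and 15, so General Y's minimax is 14. These differ, so the equilibrium is in mixed strategies.
Let General Y play 1 with probability q. General X is indifferent when 15(1−q) = 14q + 10(1−q), giving q = 5/19.

5/19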